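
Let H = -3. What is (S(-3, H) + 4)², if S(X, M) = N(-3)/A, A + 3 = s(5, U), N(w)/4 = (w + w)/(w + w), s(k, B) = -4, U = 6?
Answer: 576/49 ≈ 11.755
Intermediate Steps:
N(w) = 4 (N(w) = 4*((w + w)/(w + w)) = 4*((2*w)/((2*w))) = 4*((2*w)*(1/(2*w))) = 4*1 = 4)
A = -7 (A = -3 - 4 = -7)
S(X, M) = -4/7 (S(X, M) = 4/(-7) = 4*(-⅐) = -4/7)
(S(-3, H) + 4)² = (-4/7 + 4)² = (24/7)² = 576/49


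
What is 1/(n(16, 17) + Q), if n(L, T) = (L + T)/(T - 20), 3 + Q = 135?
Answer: 1/121 ≈ 0.0082645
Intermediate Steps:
Q = 132 (Q = -3 + 135 = 132)
n(L, T) = (L + T)/(-20 + T)
1/(n(16, 17) + Q) = 1/((16 + 17)/(-20 + 17) + 132) = 1/(33/(-3) + 132) = 1/(-1/3*33 + 132) = 1/(-11 + 132) = 1/121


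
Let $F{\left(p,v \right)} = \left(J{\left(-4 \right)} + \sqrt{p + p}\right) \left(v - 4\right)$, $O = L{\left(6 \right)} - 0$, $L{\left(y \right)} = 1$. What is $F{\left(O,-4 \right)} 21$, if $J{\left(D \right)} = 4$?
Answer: $-672 - 168 \sqrt{2} \approx -909.59$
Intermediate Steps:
$O = 1$ ($O = 1 - 0 = 1 + 0 = 1$)
$F{\left(p,v \right)} = \left(-4 + v\right) \left(4 + \sqrt{2} \sqrt{p}\right)$ ($F{\left(p,v \right)} = \left(4 + \sqrt{p + p}\right) \left(v - 4\right) = \left(4 + \sqrt{2 p}\right) \left(-4 + v\right) = \left(4 + \sqrt{2} \sqrt{p}\right) \left(-4 + v\right) = \left(-4 + v\right) \left(4 + \sqrt{2} \sqrt{p}\right)$)
$F{\left(O,-4 \right)} 21 = \left(-16 + 4 \left(-4\right) - 4 \sqrt{2} \sqrt{1} - 4 \sqrt{2} \sqrt{1}\right) 21 = \left(-16 - 16 - 4 \sqrt{2} \cdot 1 - 4 \sqrt{2} \cdot 1\right) 21 = \left(-16 - 16 - 4 \sqrt{2} - 4 \sqrt{2}\right) 21 = \left(-32 - 8 \sqrt{2}\right) 21 = -672 - 168 \sqrt{2}$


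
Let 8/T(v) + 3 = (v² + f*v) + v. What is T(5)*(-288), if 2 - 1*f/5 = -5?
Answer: -1152/101 ≈ -11.406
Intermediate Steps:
f = 35 (f = 10 - 5*(-5) = 10 + 25 = 35)
T(v) = 8/(-3 + v² + 36*v) (T(v) = 8/(-3 + ((v² + 35*v) + v)) = 8/(-3 + (v² + 36*v)) = 8/(-3 + v² + 36*v))
T(5)*(-288) = (8/(-3 + 5² + 36*5))*(-288) = (8/(-3 + 25 + 180))*(-288) = (8/202)*(-288) = (8*(1/202))*(-288) = (4/101)*(-288) = -1152/101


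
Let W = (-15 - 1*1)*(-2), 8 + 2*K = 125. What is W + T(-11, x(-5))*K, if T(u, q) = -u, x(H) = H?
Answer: 1351/2 ≈ 675.50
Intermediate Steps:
K = 117/2 (K = -4 + (½)*125 = -4 + 125/2 = 117/2 ≈ 58.500)
W = 32 (W = (-15 - 1)*(-2) = -16*(-2) = 32)
W + T(-11, x(-5))*K = 32 - 1*(-11)*(117/2) = 32 + 11*(117/2) = 32 + 1287/2 = 1351/2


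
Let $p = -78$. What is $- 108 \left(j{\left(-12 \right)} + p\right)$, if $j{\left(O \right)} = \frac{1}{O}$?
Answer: $8433$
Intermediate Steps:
$- 108 \left(j{\left(-12 \right)} + p\right) = - 108 \left(\frac{1}{-12} - 78\right) = - 108 \left(- \frac{1}{12} - 78\right) = \left(-108\right) \left(- \frac{937}{12}\right) = 8433$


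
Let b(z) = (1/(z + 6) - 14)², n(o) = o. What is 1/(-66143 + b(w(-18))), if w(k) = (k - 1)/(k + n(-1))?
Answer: -49/3231598 ≈ -1.5163e-5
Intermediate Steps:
w(k) = 1 (w(k) = (k - 1)/(k - 1) = (-1 + k)/(-1 + k) = 1)
b(z) = (-14 + 1/(6 + z))² (b(z) = (1/(6 + z) - 14)² = (-14 + 1/(6 + z))²)
1/(-66143 + b(w(-18))) = 1/(-66143 + (83 + 14*1)²/(6 + 1)²) = 1/(-66143 + (83 + 14)²/7²) = 1/(-66143 + (1/49)*97²) = 1/(-66143 + (1/49)*9409) = 1/(-66143 + 9409/49) = 1/(-3231598/49) = -49/3231598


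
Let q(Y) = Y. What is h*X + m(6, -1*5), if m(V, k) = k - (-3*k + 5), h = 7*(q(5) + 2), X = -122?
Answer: -6003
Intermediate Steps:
h = 49 (h = 7*(5 + 2) = 7*7 = 49)
m(V, k) = -5 + 4*k (m(V, k) = k - (5 - 3*k) = k + (-5 + 3*k) = -5 + 4*k)
h*X + m(6, -1*5) = 49*(-122) + (-5 + 4*(-1*5)) = -5978 + (-5 + 4*(-5)) = -5978 + (-5 - 20) = -5978 - 25 = -6003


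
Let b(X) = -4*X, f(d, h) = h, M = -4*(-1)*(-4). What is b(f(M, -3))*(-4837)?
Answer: -58044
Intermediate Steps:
M = -16 (M = 4*(-4) = -16)
b(f(M, -3))*(-4837) = -4*(-3)*(-4837) = 12*(-4837) = -58044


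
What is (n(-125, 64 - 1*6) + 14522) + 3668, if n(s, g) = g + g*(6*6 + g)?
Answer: 23700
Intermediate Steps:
n(s, g) = g + g*(36 + g)
(n(-125, 64 - 1*6) + 14522) + 3668 = ((64 - 1*6)*(37 + (64 - 1*6)) + 14522) + 3668 = ((64 - 6)*(37 + (64 - 6)) + 14522) + 3668 = (58*(37 + 58) + 14522) + 3668 = (58*95 + 14522) + 3668 = (5510 + 14522) + 3668 = 20032 + 3668 = 23700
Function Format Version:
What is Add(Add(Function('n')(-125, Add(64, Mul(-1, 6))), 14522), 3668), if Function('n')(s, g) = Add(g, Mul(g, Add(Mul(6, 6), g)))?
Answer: 23700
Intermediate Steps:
Function('n')(s, g) = Add(g, Mul(g, Add(36, g)))
Add(Add(Function('n')(-125, Add(64, Mul(-1, 6))), 14522), 3668) = Add(Add(Mul(Add(64, Mul(-1, 6)), Add(37, Add(64, Mul(-1, 6)))), 14522), 3668) = Add(Add(Mul(Add(64, -6), Add(37, Add(64, -6))), 14522), 3668) = Add(Add(Mul(58, Add(37, 58)), 14522), 3668) = Add(Add(Mul(58, 95), 14522), 3668) = Add(Add(5510, 14522), 3668) = Add(20032, 3668) = 23700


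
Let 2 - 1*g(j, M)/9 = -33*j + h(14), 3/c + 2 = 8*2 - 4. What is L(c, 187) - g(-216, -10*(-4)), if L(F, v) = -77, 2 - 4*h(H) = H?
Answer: 64030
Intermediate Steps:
h(H) = ½ - H/4
c = 3/10 (c = 3/(-2 + (8*2 - 4)) = 3/(-2 + (16 - 4)) = 3/(-2 + 12) = 3/10 ≈ 0.30000)
g(j, M) = 45 + 297*j (g(j, M) = 18 - 9*(-33*j + (½ - ¼*14)) = 18 - 9*(-33*j + (½ - 7/2)) = 18 - 9*(-33*j - 3) = 18 - 9*(-3 - 33*j) = 18 + (27 + 297*j) = 45 + 297*j)
L(c, 187) - g(-216, -10*(-4)) = -77 - (45 + 297*(-216)) = -77 - (45 - 64152) = -77 - 1*(-64107) = -77 + 64107 = 64030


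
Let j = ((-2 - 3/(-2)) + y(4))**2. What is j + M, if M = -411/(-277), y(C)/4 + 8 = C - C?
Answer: 1171969/1108 ≈ 1057.7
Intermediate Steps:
y(C) = -32 (y(C) = -32 + 4*(C - C) = -32 + 4*0 = -32 + 0 = -32)
M = 411/277 (M = -411*(-1/277) = 411/277 ≈ 1.4838)
j = 4225/4 (j = ((-2 - 3/(-2)) - 32)**2 = ((-2 - 3*(-1)/2) - 32)**2 = ((-2 - 1*(-3/2)) - 32)**2 = ((-2 + 3/2) - 32)**2 = (-1/2 - 32)**2 = (-65/2)**2 = 4225/4 ≈ 1056.3)
j + M = 4225/4 + 411/277 = 1171969/1108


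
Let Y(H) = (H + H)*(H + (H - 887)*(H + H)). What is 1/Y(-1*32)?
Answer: -1/3762176 ≈ -2.6580e-7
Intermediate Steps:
Y(H) = 2*H*(H + 2*H*(-887 + H)) (Y(H) = (2*H)*(H + (-887 + H)*(2*H)) = (2*H)*(H + 2*H*(-887 + H)) = 2*H*(H + 2*H*(-887 + H)))
1/Y(-1*32) = 1/((-1*32)²*(-3546 + 4*(-1*32))) = 1/((-32)²*(-3546 + 4*(-32))) = 1/(1024*(-3546 - 128)) = 1/(1024*(-3674)) = 1/(-3762176) = -1/3762176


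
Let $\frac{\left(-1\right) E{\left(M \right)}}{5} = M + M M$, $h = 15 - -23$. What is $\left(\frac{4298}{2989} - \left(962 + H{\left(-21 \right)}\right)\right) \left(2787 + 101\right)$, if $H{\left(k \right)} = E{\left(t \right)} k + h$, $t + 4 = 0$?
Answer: $- \frac{2785204528}{427} \approx -6.5227 \cdot 10^{6}$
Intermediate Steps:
$t = -4$ ($t = -4 + 0 = -4$)
$h = 38$ ($h = 15 + 23 = 38$)
$E{\left(M \right)} = - 5 M - 5 M^{2}$ ($E{\left(M \right)} = - 5 \left(M + M M\right) = - 5 \left(M + M^{2}\right) = - 5 M - 5 M^{2}$)
$H{\left(k \right)} = 38 - 60 k$ ($H{\left(k \right)} = \left(-5\right) \left(-4\right) \left(1 - 4\right) k + 38 = \left(-5\right) \left(-4\right) \left(-3\right) k + 38 = - 60 k + 38 = 38 - 60 k$)
$\left(\frac{4298}{2989} - \left(962 + H{\left(-21 \right)}\right)\right) \left(2787 + 101\right) = \left(\frac{4298}{2989} - \left(1000 + 1260\right)\right) \left(2787 + 101\right) = \left(4298 \cdot \frac{1}{2989} - 2260\right) 2888 = \left(\frac{614}{427} - 2260\right) 2888 = \left(- \frac{964406}{427}\right) 2888 = - \frac{2785204528}{427}$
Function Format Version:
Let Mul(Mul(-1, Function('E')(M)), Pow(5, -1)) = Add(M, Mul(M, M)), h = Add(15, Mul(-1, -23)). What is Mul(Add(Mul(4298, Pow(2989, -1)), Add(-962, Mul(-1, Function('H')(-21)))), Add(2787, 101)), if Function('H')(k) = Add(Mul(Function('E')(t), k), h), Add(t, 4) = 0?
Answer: Rational(-2785204528, 427) ≈ -6.5227e+6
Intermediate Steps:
t = -4 (t = Add(-4, 0) = -4)
h = 38 (h = Add(15, 23) = 38)
Function('E')(M) = Add(Mul(-5, M), Mul(-5, Pow(M, 2))) (Function('E')(M) = Mul(-5, Add(M, Mul(M, M))) = Mul(-5, Add(M, Pow(M, 2))) = Add(Mul(-5, M), Mul(-5, Pow(M, 2))))
Function('H')(k) = Add(38, Mul(-60, k)) (Function('H')(k) = Add(Mul(Mul(-5, -4, Add(1, -4)), k), 38) = Add(Mul(Mul(-5, -4, -3), k), 38) = Add(Mul(-60, k), 38) = Add(38, Mul(-60, k)))
Mul(Add(Mul(4298, Pow(2989, -1)), Add(-962, Mul(-1, Function('H')(-21)))), Add(2787, 101)) = Mul(Add(Mul(4298, Pow(2989, -1)), Add(-962, Mul(-1, Add(38, Mul(-60, -21))))), Add(2787, 101)) = Mul(Add(Mul(4298, Rational(1, 2989)), Add(-962, Mul(-1, Add(38, 1260)))), 2888) = Mul(Add(Rational(614, 427), Add(-962, Mul(-1, 1298))), 2888) = Mul(Add(Rational(614, 427), Add(-962, -1298)), 2888) = Mul(Add(Rational(614, 427), -2260), 2888) = Mul(Rational(-964406, 427), 2888) = Rational(-2785204528, 427)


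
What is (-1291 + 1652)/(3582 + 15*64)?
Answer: 361/4542 ≈ 0.079480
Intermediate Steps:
(-1291 + 1652)/(3582 + 15*64) = 361/(3582 + 960) = 361/4542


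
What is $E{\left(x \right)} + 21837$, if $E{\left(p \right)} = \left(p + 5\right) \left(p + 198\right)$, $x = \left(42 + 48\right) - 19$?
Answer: $42281$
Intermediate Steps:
$x = 71$ ($x = 90 - 19 = 71$)
$E{\left(p \right)} = \left(5 + p\right) \left(198 + p\right)$
$E{\left(x \right)} + 21837 = \left(990 + 71^{2} + 203 \cdot 71\right) + 21837 = \left(990 + 5041 + 14413\right) + 21837 = 20444 + 21837 = 42281$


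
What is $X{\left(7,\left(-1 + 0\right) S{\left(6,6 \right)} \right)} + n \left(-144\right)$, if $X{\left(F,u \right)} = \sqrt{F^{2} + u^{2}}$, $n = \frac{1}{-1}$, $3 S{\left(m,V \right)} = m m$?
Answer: $144 + \sqrt{193} \approx 157.89$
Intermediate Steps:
$S{\left(m,V \right)} = \frac{m^{2}}{3}$ ($S{\left(m,V \right)} = \frac{m m}{3} = \frac{m^{2}}{3}$)
$n = -1$
$X{\left(7,\left(-1 + 0\right) S{\left(6,6 \right)} \right)} + n \left(-144\right) = \sqrt{7^{2} + \left(\left(-1 + 0\right) \frac{6^{2}}{3}\right)^{2}} - -144 = \sqrt{49 + \left(- \frac{36}{3}\right)^{2}} + 144 = \sqrt{49 + \left(\left(-1\right) 12\right)^{2}} + 144 = \sqrt{49 + \left(-12\right)^{2}} + 144 = \sqrt{49 + 144} + 144 = \sqrt{193} + 144 = 144 + \sqrt{193}$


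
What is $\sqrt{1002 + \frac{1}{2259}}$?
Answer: $\frac{\sqrt{568143269}}{753} \approx 31.654$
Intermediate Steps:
$\sqrt{1002 + \frac{1}{2259}} = \sqrt{\frac{2263519}{2259}} = \frac{\sqrt{568143269}}{753}$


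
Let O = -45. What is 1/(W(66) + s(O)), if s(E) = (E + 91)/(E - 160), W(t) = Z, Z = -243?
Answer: -205/49861 ≈ -0.0041114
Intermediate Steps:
W(t) = -243
s(E) = (91 + E)/(-160 + E)
1/(W(66) + s(O)) = 1/(-243 + (91 - 45)/(-160 - 45)) = 1/(-243 + 46/(-205)) = 1/(-243 - 1/205*46) = 1/(-243 - 46/205) = 1/(-49861/205) = -205/49861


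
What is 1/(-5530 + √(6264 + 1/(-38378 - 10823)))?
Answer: -272081530/1504302665837 - √15163505294663/1504302665837 ≈ -0.00018346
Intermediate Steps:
1/(-5530 + √(6264 + 1/(-38378 - 10823))) = 1/(-5530 + √(6264 + 1/(-49201))) = 1/(-5530 + √(6264 - 1/49201)) = 1/(-5530 + √(308195063/49201)) = 1/(-5530 + √15163505294663/49201)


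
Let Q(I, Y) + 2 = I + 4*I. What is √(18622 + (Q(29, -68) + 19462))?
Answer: √38227 ≈ 195.52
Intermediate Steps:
Q(I, Y) = -2 + 5*I (Q(I, Y) = -2 + (I + 4*I) = -2 + 5*I)
√(18622 + (Q(29, -68) + 19462)) = √(18622 + ((-2 + 5*29) + 19462)) = √(18622 + ((-2 + 145) + 19462)) = √(18622 + (143 + 19462)) = √(18622 + 19605) = √38227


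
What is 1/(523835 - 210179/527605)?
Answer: 527605/276377754996 ≈ 1.9090e-6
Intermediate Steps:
1/(523835 - 210179/527605) = 1/(276377754996/527605) = 527605/276377754996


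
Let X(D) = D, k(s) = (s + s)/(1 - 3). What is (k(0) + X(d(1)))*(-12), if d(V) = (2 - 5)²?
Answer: -108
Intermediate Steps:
k(s) = -s (k(s) = (2*s)/(-2) = (2*s)*(-½) = -s)
d(V) = 9 (d(V) = (-3)² = 9)
(k(0) + X(d(1)))*(-12) = (-1*0 + 9)*(-12) = (0 + 9)*(-12) = 9*(-12) = -108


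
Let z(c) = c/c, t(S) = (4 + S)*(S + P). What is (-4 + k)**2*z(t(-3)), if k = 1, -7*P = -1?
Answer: 9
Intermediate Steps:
P = 1/7 (P = -1/7*(-1) = 1/7 ≈ 0.14286)
t(S) = (4 + S)*(1/7 + S) (t(S) = (4 + S)*(S + 1/7) = (4 + S)*(1/7 + S))
z(c) = 1
(-4 + k)**2*z(t(-3)) = (-4 + 1)**2*1 = (-3)**2*1 = 9*1 = 9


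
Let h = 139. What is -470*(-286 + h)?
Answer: 69090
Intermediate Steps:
-470*(-286 + h) = -470*(-286 + 139) = -470*(-147) = 69090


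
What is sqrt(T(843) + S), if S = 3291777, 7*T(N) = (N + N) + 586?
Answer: sqrt(161312977)/7 ≈ 1814.4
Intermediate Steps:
T(N) = 586/7 + 2*N/7 (T(N) = ((N + N) + 586)/7 = (2*N + 586)/7 = (586 + 2*N)/7 = 586/7 + 2*N/7)
sqrt(T(843) + S) = sqrt((586/7 + (2/7)*843) + 3291777) = sqrt((586/7 + 1686/7) + 3291777) = sqrt(2272/7 + 3291777) = sqrt(23044711/7) = sqrt(161312977)/7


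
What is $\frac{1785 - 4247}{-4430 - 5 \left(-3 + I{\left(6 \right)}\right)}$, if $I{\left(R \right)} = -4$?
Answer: $\frac{2462}{4395} \approx 0.56018$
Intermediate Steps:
$\frac{1785 - 4247}{-4430 - 5 \left(-3 + I{\left(6 \right)}\right)} = \frac{1785 - 4247}{-4430 - 5 \left(-3 - 4\right)} = - \frac{2462}{-4430 - -35} = - \frac{2462}{-4430 + 35} = - \frac{2462}{-4395} = \left(-2462\right) \left(- \frac{1}{4395}\right) = \frac{2462}{4395}$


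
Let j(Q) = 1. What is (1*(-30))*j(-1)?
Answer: -30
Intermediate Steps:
(1*(-30))*j(-1) = (1*(-30))*1 = -30*1 = -30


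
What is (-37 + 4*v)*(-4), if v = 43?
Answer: -540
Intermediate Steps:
(-37 + 4*v)*(-4) = (-37 + 4*43)*(-4) = (-37 + 172)*(-4) = 135*(-4) = -540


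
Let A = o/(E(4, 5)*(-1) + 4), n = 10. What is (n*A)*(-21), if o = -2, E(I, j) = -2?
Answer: 70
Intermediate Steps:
A = -1/3 (A = -2/(-2*(-1) + 4) = -2/(2 + 4) = -2/6 = -2*1/6 = -1/3 ≈ -0.33333)
(n*A)*(-21) = (10*(-1/3))*(-21) = -10/3*(-21) = 70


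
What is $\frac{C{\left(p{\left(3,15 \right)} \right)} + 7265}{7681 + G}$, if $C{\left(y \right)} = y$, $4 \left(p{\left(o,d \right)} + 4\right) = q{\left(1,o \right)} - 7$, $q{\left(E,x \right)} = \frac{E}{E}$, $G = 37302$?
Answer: $\frac{14519}{89966} \approx 0.16138$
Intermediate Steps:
$q{\left(E,x \right)} = 1$
$p{\left(o,d \right)} = - \frac{11}{2}$ ($p{\left(o,d \right)} = -4 + \frac{1 - 7}{4} = -4 + \frac{1}{4} \left(-6\right) = -4 - \frac{3}{2} = - \frac{11}{2}$)
$\frac{C{\left(p{\left(3,15 \right)} \right)} + 7265}{7681 + G} = \frac{- \frac{11}{2} + 7265}{7681 + 37302} = \frac{14519}{2 \cdot 44983} = \frac{14519}{2} \cdot \frac{1}{44983} = \frac{14519}{89966}$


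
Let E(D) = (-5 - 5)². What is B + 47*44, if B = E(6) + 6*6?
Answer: 2204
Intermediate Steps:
E(D) = 100 (E(D) = (-10)² = 100)
B = 136 (B = 100 + 6*6 = 100 + 36 = 136)
B + 47*44 = 136 + 47*44 = 136 + 2068 = 2204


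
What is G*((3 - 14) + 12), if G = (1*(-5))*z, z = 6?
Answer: -30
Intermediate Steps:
G = -30 (G = (1*(-5))*6 = -5*6 = -30)
G*((3 - 14) + 12) = -30*((3 - 14) + 12) = -30*(-11 + 12) = -30*1 = -30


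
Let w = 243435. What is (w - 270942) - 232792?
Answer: -260299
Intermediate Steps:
(w - 270942) - 232792 = (243435 - 270942) - 232792 = -27507 - 232792 = -260299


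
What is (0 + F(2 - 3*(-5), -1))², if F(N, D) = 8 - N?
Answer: 81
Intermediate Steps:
(0 + F(2 - 3*(-5), -1))² = (0 + (8 - (2 - 3*(-5))))² = (0 + (8 - (2 + 15)))² = (0 + (8 - 1*17))² = (0 + (8 - 17))² = (0 - 9)² = (-9)² = 81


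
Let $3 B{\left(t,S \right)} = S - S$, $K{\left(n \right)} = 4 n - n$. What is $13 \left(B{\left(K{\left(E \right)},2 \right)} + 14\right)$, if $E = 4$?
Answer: $182$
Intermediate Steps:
$K{\left(n \right)} = 3 n$
$B{\left(t,S \right)} = 0$ ($B{\left(t,S \right)} = \frac{S - S}{3} = \frac{1}{3} \cdot 0 = 0$)
$13 \left(B{\left(K{\left(E \right)},2 \right)} + 14\right) = 13 \left(0 + 14\right) = 13 \cdot 14 = 182$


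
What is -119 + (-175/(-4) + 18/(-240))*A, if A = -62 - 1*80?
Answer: -126417/20 ≈ -6320.9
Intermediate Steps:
A = -142 (A = -62 - 80 = -142)
-119 + (-175/(-4) + 18/(-240))*A = -119 + (-175/(-4) + 18/(-240))*(-142) = -119 + (-175*(-¼) + 18*(-1/240))*(-142) = -119 + (175/4 - 3/40)*(-142) = -119 + (1747/40)*(-142) = -119 - 124037/20 = -126417/20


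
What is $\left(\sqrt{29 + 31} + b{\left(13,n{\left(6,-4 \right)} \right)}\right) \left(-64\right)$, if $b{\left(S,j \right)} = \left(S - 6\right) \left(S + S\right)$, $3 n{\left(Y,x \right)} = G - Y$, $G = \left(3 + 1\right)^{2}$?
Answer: $-11648 - 128 \sqrt{15} \approx -12144.0$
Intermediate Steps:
$G = 16$ ($G = 4^{2} = 16$)
$n{\left(Y,x \right)} = \frac{16}{3} - \frac{Y}{3}$ ($n{\left(Y,x \right)} = \frac{16 - Y}{3} = \frac{16}{3} - \frac{Y}{3}$)
$b{\left(S,j \right)} = 2 S \left(-6 + S\right)$ ($b{\left(S,j \right)} = \left(-6 + S\right) 2 S = 2 S \left(-6 + S\right)$)
$\left(\sqrt{29 + 31} + b{\left(13,n{\left(6,-4 \right)} \right)}\right) \left(-64\right) = \left(\sqrt{29 + 31} + 2 \cdot 13 \left(-6 + 13\right)\right) \left(-64\right) = \left(\sqrt{60} + 2 \cdot 13 \cdot 7\right) \left(-64\right) = \left(2 \sqrt{15} + 182\right) \left(-64\right) = \left(182 + 2 \sqrt{15}\right) \left(-64\right) = -11648 - 128 \sqrt{15}$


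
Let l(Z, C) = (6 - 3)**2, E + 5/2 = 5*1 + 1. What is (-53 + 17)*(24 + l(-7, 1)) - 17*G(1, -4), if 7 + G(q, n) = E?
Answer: -2257/2 ≈ -1128.5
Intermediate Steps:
E = 7/2 (E = -5/2 + (5*1 + 1) = -5/2 + (5 + 1) = -5/2 + 6 = 7/2 ≈ 3.5000)
l(Z, C) = 9 (l(Z, C) = 3**2 = 9)
G(q, n) = -7/2 (G(q, n) = -7 + 7/2 = -7/2)
(-53 + 17)*(24 + l(-7, 1)) - 17*G(1, -4) = (-53 + 17)*(24 + 9) - 17*(-7/2) = -36*33 + 119/2 = -1188 + 119/2 = -2257/2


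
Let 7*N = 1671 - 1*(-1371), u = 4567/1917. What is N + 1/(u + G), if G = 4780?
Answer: 27888543153/64174789 ≈ 434.57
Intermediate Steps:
u = 4567/1917 (u = 4567*(1/1917) = 4567/1917 ≈ 2.3824)
N = 3042/7 (N = (1671 - 1*(-1371))/7 = (1671 + 1371)/7 = (⅐)*3042 = 3042/7 ≈ 434.57)
N + 1/(u + G) = 3042/7 + 1/(4567/1917 + 4780) = 3042/7 + 1/(9167827/1917) = 3042/7 + 1917/9167827 = 27888543153/64174789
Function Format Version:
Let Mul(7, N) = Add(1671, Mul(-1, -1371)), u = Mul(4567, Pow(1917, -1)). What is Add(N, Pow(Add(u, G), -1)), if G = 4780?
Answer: Rational(27888543153, 64174789) ≈ 434.57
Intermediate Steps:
u = Rational(4567, 1917) (u = Mul(4567, Rational(1, 1917)) = Rational(4567, 1917) ≈ 2.3824)
N = Rational(3042, 7) (N = Mul(Rational(1, 7), Add(1671, Mul(-1, -1371))) = Mul(Rational(1, 7), Add(1671, 1371)) = Mul(Rational(1, 7), 3042) = Rational(3042, 7) ≈ 434.57)
Add(N, Pow(Add(u, G), -1)) = Add(Rational(3042, 7), Pow(Add(Rational(4567, 1917), 4780), -1)) = Add(Rational(3042, 7), Pow(Rational(9167827, 1917), -1)) = Add(Rational(3042, 7), Rational(1917, 9167827)) = Rational(27888543153, 64174789)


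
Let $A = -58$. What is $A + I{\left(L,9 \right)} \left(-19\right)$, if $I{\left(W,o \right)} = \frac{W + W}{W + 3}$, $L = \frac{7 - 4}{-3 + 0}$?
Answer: $-39$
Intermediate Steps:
$L = -1$ ($L = \frac{3}{-3} = 3 \left(- \frac{1}{3}\right) = -1$)
$I{\left(W,o \right)} = \frac{2 W}{3 + W}$
$A + I{\left(L,9 \right)} \left(-19\right) = -58 + 2 \left(-1\right) \frac{1}{3 - 1} \left(-19\right) = -58 + 2 \left(-1\right) \frac{1}{2} \left(-19\right) = -58 - -19 = -58 + 19 = -39$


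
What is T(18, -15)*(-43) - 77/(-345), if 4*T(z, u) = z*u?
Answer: 2002879/690 ≈ 2902.7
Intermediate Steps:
T(z, u) = u*z/4 (T(z, u) = (z*u)/4 = (u*z)/4 = u*z/4)
T(18, -15)*(-43) - 77/(-345) = ((¼)*(-15)*18)*(-43) - 77/(-345) = -135/2*(-43) - 77*(-1/345) = 5805/2 + 77/345 = 2002879/690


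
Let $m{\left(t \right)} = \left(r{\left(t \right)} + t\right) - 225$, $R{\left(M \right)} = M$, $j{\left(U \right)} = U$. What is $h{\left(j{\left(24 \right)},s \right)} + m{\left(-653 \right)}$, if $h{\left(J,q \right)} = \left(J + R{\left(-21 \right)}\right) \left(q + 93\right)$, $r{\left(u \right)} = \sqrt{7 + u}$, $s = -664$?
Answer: $-2591 + i \sqrt{646} \approx -2591.0 + 25.417 i$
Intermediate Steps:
$m{\left(t \right)} = -225 + t + \sqrt{7 + t}$ ($m{\left(t \right)} = \left(\sqrt{7 + t} + t\right) - 225 = \left(t + \sqrt{7 + t}\right) - 225 = -225 + t + \sqrt{7 + t}$)
$h{\left(J,q \right)} = \left(-21 + J\right) \left(93 + q\right)$ ($h{\left(J,q \right)} = \left(J - 21\right) \left(q + 93\right) = \left(-21 + J\right) \left(93 + q\right)$)
$h{\left(j{\left(24 \right)},s \right)} + m{\left(-653 \right)} = \left(-1953 - -13944 + 93 \cdot 24 + 24 \left(-664\right)\right) - \left(878 - \sqrt{7 - 653}\right) = \left(-1953 + 13944 + 2232 - 15936\right) - \left(878 - i \sqrt{646}\right) = -1713 - \left(878 - i \sqrt{646}\right) = -2591 + i \sqrt{646}$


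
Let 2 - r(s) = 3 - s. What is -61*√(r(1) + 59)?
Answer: -61*√59 ≈ -468.55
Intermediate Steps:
r(s) = -1 + s (r(s) = 2 - (3 - s) = 2 + (-3 + s) = -1 + s)
-61*√(r(1) + 59) = -61*√((-1 + 1) + 59) = -61*√(0 + 59) = -61*√59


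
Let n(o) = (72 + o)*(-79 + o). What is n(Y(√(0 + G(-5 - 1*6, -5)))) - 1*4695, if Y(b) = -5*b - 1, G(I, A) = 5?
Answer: -10250 + 45*√5 ≈ -10149.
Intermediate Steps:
Y(b) = -1 - 5*b
n(o) = (-79 + o)*(72 + o)
n(Y(√(0 + G(-5 - 1*6, -5)))) - 1*4695 = (-5688 + (-1 - 5*√(0 + 5))² - 7*(-1 - 5*√(0 + 5))) - 1*4695 = (-5688 + (-1 - 5*√5)² - 7*(-1 - 5*√5)) - 4695 = (-5688 + (-1 - 5*√5)² + (7 + 35*√5)) - 4695 = (-5681 + (-1 - 5*√5)² + 35*√5) - 4695 = -10376 + (-1 - 5*√5)² + 35*√5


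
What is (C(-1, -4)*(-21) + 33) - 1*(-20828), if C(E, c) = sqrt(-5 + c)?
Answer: 20861 - 63*I ≈ 20861.0 - 63.0*I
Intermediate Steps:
(C(-1, -4)*(-21) + 33) - 1*(-20828) = (sqrt(-5 - 4)*(-21) + 33) - 1*(-20828) = (sqrt(-9)*(-21) + 33) + 20828 = ((3*I)*(-21) + 33) + 20828 = (-63*I + 33) + 20828 = (33 - 63*I) + 20828 = 20861 - 63*I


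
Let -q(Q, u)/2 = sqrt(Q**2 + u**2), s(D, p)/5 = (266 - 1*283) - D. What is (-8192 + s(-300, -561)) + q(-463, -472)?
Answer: -6777 - 2*sqrt(437153) ≈ -8099.4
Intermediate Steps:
s(D, p) = -85 - 5*D (s(D, p) = 5*((266 - 1*283) - D) = 5*((266 - 283) - D) = 5*(-17 - D) = -85 - 5*D)
q(Q, u) = -2*sqrt(Q**2 + u**2)
(-8192 + s(-300, -561)) + q(-463, -472) = (-8192 + (-85 - 5*(-300))) - 2*sqrt((-463)**2 + (-472)**2) = (-8192 + (-85 + 1500)) - 2*sqrt(214369 + 222784) = (-8192 + 1415) - 2*sqrt(437153) = -6777 - 2*sqrt(437153)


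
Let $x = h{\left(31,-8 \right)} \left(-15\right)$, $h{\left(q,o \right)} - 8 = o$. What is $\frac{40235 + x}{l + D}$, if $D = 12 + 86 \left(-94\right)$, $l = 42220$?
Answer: $\frac{40235}{34148} \approx 1.1783$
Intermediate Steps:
$h{\left(q,o \right)} = 8 + o$
$x = 0$ ($x = \left(8 - 8\right) \left(-15\right) = 0 \left(-15\right) = 0$)
$D = -8072$ ($D = 12 - 8084 = -8072$)
$\frac{40235 + x}{l + D} = \frac{40235 + 0}{42220 - 8072} = \frac{40235}{34148}$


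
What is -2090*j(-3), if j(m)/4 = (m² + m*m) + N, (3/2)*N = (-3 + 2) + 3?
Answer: -484880/3 ≈ -1.6163e+5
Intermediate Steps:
N = 4/3 (N = 2*((-3 + 2) + 3)/3 = 2*(-1 + 3)/3 = (⅔)*2 = 4/3 ≈ 1.3333)
j(m) = 16/3 + 8*m² (j(m) = 4*((m² + m*m) + 4/3) = 4*((m² + m²) + 4/3) = 4*(2*m² + 4/3) = 4*(4/3 + 2*m²) = 16/3 + 8*m²)
-2090*j(-3) = -2090*(16/3 + 8*(-3)²) = -2090*(16/3 + 8*9) = -2090*(16/3 + 72) = -2090*232/3 = -484880/3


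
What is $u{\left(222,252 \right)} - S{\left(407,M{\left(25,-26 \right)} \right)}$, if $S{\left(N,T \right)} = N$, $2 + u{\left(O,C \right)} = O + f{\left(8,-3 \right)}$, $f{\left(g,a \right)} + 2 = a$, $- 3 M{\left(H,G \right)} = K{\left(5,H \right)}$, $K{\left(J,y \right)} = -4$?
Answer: $-192$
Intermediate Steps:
$M{\left(H,G \right)} = \frac{4}{3}$ ($M{\left(H,G \right)} = \left(- \frac{1}{3}\right) \left(-4\right) = \frac{4}{3}$)
$f{\left(g,a \right)} = -2 + a$
$u{\left(O,C \right)} = -7 + O$ ($u{\left(O,C \right)} = -2 + \left(O - 5\right) = -2 + \left(-5 + O\right) = -7 + O$)
$u{\left(222,252 \right)} - S{\left(407,M{\left(25,-26 \right)} \right)} = \left(-7 + 222\right) - 407 = 215 - 407 = -192$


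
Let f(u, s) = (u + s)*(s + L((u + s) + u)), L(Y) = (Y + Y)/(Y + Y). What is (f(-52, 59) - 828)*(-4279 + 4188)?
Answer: 37128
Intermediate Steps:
L(Y) = 1 (L(Y) = (2*Y)/((2*Y)) = (2*Y)*(1/(2*Y)) = 1)
f(u, s) = (1 + s)*(s + u) (f(u, s) = (u + s)*(s + 1) = (s + u)*(1 + s) = (1 + s)*(s + u))
(f(-52, 59) - 828)*(-4279 + 4188) = ((59 - 52 + 59² + 59*(-52)) - 828)*(-4279 + 4188) = ((59 - 52 + 3481 - 3068) - 828)*(-91) = (420 - 828)*(-91) = -408*(-91) = 37128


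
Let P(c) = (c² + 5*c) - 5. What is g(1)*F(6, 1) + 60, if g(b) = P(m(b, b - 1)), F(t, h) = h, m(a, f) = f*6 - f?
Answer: 55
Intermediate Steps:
m(a, f) = 5*f (m(a, f) = 6*f - f = 5*f)
P(c) = -5 + c² + 5*c
g(b) = -30 + (-5 + 5*b)² + 25*b (g(b) = -5 + (5*(b - 1))² + 5*(5*(b - 1)) = -5 + (5*(-1 + b))² + 5*(5*(-1 + b)) = -5 + (-5 + 5*b)² + 5*(-5 + 5*b) = -5 + (-5 + 5*b)² + (-25 + 25*b) = -30 + (-5 + 5*b)² + 25*b)
g(1)*F(6, 1) + 60 = (-5 - 25*1 + 25*1²)*1 + 60 = (-5 - 25 + 25*1)*1 + 60 = (-5 - 25 + 25)*1 + 60 = -5*1 + 60 = -5 + 60 = 55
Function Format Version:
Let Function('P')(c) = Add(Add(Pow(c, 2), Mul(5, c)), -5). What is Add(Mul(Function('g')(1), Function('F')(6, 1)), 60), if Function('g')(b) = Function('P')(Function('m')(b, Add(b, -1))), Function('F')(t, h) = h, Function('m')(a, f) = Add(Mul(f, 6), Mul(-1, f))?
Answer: 55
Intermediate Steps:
Function('m')(a, f) = Mul(5, f) (Function('m')(a, f) = Add(Mul(6, f), Mul(-1, f)) = Mul(5, f))
Function('P')(c) = Add(-5, Pow(c, 2), Mul(5, c))
Function('g')(b) = Add(-30, Pow(Add(-5, Mul(5, b)), 2), Mul(25, b)) (Function('g')(b) = Add(-5, Pow(Mul(5, Add(b, -1)), 2), Mul(5, Mul(5, Add(b, -1)))) = Add(-5, Pow(Mul(5, Add(-1, b)), 2), Mul(5, Mul(5, Add(-1, b)))) = Add(-5, Pow(Add(-5, Mul(5, b)), 2), Mul(5, Add(-5, Mul(5, b)))) = Add(-5, Pow(Add(-5, Mul(5, b)), 2), Add(-25, Mul(25, b))) = Add(-30, Pow(Add(-5, Mul(5, b)), 2), Mul(25, b)))
Add(Mul(Function('g')(1), Function('F')(6, 1)), 60) = Add(Mul(Add(-5, Mul(-25, 1), Mul(25, Pow(1, 2))), 1), 60) = Add(Mul(Add(-5, -25, Mul(25, 1)), 1), 60) = Add(Mul(Add(-5, -25, 25), 1), 60) = Add(Mul(-5, 1), 60) = Add(-5, 60) = 55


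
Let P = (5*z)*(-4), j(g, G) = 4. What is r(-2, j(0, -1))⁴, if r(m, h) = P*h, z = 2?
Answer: 655360000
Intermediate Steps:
P = -40 (P = (5*2)*(-4) = 10*(-4) = -40)
r(m, h) = -40*h
r(-2, j(0, -1))⁴ = (-40*4)⁴ = (-160)⁴ = 655360000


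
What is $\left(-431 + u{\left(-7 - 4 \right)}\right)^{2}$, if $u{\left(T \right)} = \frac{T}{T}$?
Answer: $184900$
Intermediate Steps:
$u{\left(T \right)} = 1$
$\left(-431 + u{\left(-7 - 4 \right)}\right)^{2} = \left(-431 + 1\right)^{2} = \left(-430\right)^{2} = 184900$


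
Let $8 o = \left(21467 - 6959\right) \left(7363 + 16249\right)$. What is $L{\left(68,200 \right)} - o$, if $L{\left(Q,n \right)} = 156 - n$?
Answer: $-42820406$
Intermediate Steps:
$o = 42820362$ ($o = \frac{\left(21467 - 6959\right) \left(7363 + 16249\right)}{8} = \frac{14508 \cdot 23612}{8} = \frac{1}{8} \cdot 342562896 = 42820362$)
$L{\left(68,200 \right)} - o = \left(156 - 200\right) - 42820362 = -44 - 42820362 = -42820406$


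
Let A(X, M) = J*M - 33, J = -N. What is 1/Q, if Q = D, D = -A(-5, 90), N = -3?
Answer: -1/237 ≈ -0.0042194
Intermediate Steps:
J = 3 (J = -1*(-3) = 3)
A(X, M) = -33 + 3*M (A(X, M) = 3*M - 33 = -33 + 3*M)
D = -237 (D = -(-33 + 3*90) = -(-33 + 270) = -1*237 = -237)
Q = -237
1/Q = 1/(-237) = -1/237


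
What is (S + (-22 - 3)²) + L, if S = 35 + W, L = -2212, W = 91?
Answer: -1461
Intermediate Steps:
S = 126 (S = 35 + 91 = 126)
(S + (-22 - 3)²) + L = (126 + (-22 - 3)²) - 2212 = (126 + (-25)²) - 2212 = (126 + 625) - 2212 = 751 - 2212 = -1461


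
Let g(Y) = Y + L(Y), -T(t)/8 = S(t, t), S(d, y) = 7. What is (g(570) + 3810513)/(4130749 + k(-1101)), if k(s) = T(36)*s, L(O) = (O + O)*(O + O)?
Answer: 5110683/4192405 ≈ 1.2190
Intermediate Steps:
L(O) = 4*O² (L(O) = (2*O)*(2*O) = 4*O²)
T(t) = -56 (T(t) = -8*7 = -56)
g(Y) = Y + 4*Y²
k(s) = -56*s
(g(570) + 3810513)/(4130749 + k(-1101)) = (570*(1 + 4*570) + 3810513)/(4130749 - 56*(-1101)) = (570*(1 + 2280) + 3810513)/(4130749 + 61656) = (570*2281 + 3810513)/4192405 = (1300170 + 3810513)*(1/4192405) = 5110683*(1/4192405) = 5110683/4192405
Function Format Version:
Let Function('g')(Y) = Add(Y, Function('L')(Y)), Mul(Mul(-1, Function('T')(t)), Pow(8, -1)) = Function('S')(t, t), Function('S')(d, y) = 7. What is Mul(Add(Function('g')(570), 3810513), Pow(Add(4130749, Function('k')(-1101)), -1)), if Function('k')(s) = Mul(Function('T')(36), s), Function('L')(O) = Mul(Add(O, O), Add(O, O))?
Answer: Rational(5110683, 4192405) ≈ 1.2190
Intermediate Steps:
Function('L')(O) = Mul(4, Pow(O, 2)) (Function('L')(O) = Mul(Mul(2, O), Mul(2, O)) = Mul(4, Pow(O, 2)))
Function('T')(t) = -56 (Function('T')(t) = Mul(-8, 7) = -56)
Function('g')(Y) = Add(Y, Mul(4, Pow(Y, 2)))
Function('k')(s) = Mul(-56, s)
Mul(Add(Function('g')(570), 3810513), Pow(Add(4130749, Function('k')(-1101)), -1)) = Mul(Add(Mul(570, Add(1, Mul(4, 570))), 3810513), Pow(Add(4130749, Mul(-56, -1101)), -1)) = Mul(Add(Mul(570, Add(1, 2280)), 3810513), Pow(Add(4130749, 61656), -1)) = Mul(Add(Mul(570, 2281), 3810513), Pow(4192405, -1)) = Mul(Add(1300170, 3810513), Rational(1, 4192405)) = Mul(5110683, Rational(1, 4192405)) = Rational(5110683, 4192405)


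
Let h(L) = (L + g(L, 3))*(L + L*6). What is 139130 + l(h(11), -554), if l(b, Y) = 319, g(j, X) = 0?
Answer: 139449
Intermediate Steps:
h(L) = 7*L² (h(L) = (L + 0)*(L + L*6) = L*(L + 6*L) = L*(7*L) = 7*L²)
139130 + l(h(11), -554) = 139130 + 319 = 139449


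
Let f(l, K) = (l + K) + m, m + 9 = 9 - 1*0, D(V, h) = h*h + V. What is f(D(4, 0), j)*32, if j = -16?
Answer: -384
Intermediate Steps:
D(V, h) = V + h² (D(V, h) = h² + V = V + h²)
m = 0 (m = -9 + (9 - 1*0) = -9 + (9 + 0) = -9 + 9 = 0)
f(l, K) = K + l (f(l, K) = (l + K) + 0 = (K + l) + 0 = K + l)
f(D(4, 0), j)*32 = (-16 + (4 + 0²))*32 = (-16 + (4 + 0))*32 = (-16 + 4)*32 = -12*32 = -384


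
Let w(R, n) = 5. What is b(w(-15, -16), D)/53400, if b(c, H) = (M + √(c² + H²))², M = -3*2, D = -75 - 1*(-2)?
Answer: (6 - √5354)²/53400 ≈ 0.084493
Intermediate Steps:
D = -73 (D = -75 + 2 = -73)
M = -6
b(c, H) = (-6 + √(H² + c²))² (b(c, H) = (-6 + √(c² + H²))² = (-6 + √(H² + c²))²)
b(w(-15, -16), D)/53400 = (-6 + √((-73)² + 5²))²/53400 = (-6 + √(5329 + 25))²*(1/53400) = (-6 + √5354)²*(1/53400) = (-6 + √5354)²/53400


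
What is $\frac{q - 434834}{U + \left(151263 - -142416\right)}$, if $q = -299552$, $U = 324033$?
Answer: $- \frac{367193}{308856} \approx -1.1889$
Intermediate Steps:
$\frac{q - 434834}{U + \left(151263 - -142416\right)} = \frac{-299552 - 434834}{324033 + \left(151263 - -142416\right)} = - \frac{734386}{324033 + \left(151263 + 142416\right)} = - \frac{734386}{324033 + 293679} = - \frac{734386}{617712} = \left(-734386\right) \frac{1}{617712} = - \frac{367193}{308856}$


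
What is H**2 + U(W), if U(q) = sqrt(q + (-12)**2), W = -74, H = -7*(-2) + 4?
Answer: 324 + sqrt(70) ≈ 332.37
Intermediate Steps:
H = 18 (H = 14 + 4 = 18)
U(q) = sqrt(144 + q) (U(q) = sqrt(q + 144) = sqrt(144 + q))
H**2 + U(W) = 18**2 + sqrt(144 - 74) = 324 + sqrt(70)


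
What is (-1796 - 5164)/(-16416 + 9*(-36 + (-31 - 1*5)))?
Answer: 290/711 ≈ 0.40788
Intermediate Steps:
(-1796 - 5164)/(-16416 + 9*(-36 + (-31 - 1*5))) = -6960/(-16416 + 9*(-36 + (-31 - 5))) = -6960/(-16416 + 9*(-36 - 36)) = -6960/(-16416 + 9*(-72)) = -6960/(-16416 - 648) = -6960/(-17064) = -6960*(-1/17064) = 290/711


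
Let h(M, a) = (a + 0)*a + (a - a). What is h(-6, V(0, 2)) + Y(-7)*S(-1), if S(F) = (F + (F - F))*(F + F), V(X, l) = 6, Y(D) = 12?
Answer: 60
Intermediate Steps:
h(M, a) = a² (h(M, a) = a*a + 0 = a² + 0 = a²)
S(F) = 2*F² (S(F) = (F + 0)*(2*F) = F*(2*F) = 2*F²)
h(-6, V(0, 2)) + Y(-7)*S(-1) = 6² + 12*(2*(-1)²) = 36 + 12*(2*1) = 36 + 12*2 = 36 + 24 = 60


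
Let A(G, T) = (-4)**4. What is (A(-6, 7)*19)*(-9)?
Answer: -43776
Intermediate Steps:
A(G, T) = 256
(A(-6, 7)*19)*(-9) = (256*19)*(-9) = 4864*(-9) = -43776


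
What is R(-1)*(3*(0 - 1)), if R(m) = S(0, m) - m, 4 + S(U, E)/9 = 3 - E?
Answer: -3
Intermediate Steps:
S(U, E) = -9 - 9*E (S(U, E) = -36 + 9*(3 - E) = -36 + (27 - 9*E) = -9 - 9*E)
R(m) = -9 - 10*m (R(m) = (-9 - 9*m) - m = -9 - 10*m)
R(-1)*(3*(0 - 1)) = (-9 - 10*(-1))*(3*(0 - 1)) = (-9 + 10)*(3*(-1)) = 1*(-3) = -3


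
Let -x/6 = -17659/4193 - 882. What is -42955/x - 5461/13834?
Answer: -130670039281/15421665927 ≈ -8.4731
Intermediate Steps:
x = 22295310/4193 (x = -6*(-17659/4193 - 882) = -6*(-3715885/4193) = 22295310/4193 ≈ 5317.3)
-42955/x - 5461/13834 = -42955/22295310/4193 - 5461/13834 = -42955*4193/22295310 - 5461*1/13834 = -36022063/4459062 - 5461/13834 = -130670039281/15421665927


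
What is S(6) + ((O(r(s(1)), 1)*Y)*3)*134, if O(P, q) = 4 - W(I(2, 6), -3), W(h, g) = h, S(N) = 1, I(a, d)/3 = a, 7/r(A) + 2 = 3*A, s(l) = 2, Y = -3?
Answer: 2413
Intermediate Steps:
r(A) = 7/(-2 + 3*A)
I(a, d) = 3*a
O(P, q) = -2 (O(P, q) = 4 - 3*2 = 4 - 1*6 = 4 - 6 = -2)
S(6) + ((O(r(s(1)), 1)*Y)*3)*134 = 1 + (-2*(-3)*3)*134 = 1 + (6*3)*134 = 1 + 18*134 = 1 + 2412 = 2413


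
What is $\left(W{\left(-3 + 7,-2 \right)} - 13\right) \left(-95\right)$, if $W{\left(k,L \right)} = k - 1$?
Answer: $950$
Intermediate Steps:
$W{\left(k,L \right)} = -1 + k$
$\left(W{\left(-3 + 7,-2 \right)} - 13\right) \left(-95\right) = \left(\left(-1 + \left(-3 + 7\right)\right) - 13\right) \left(-95\right) = \left(\left(-1 + 4\right) - 13\right) \left(-95\right) = \left(3 - 13\right) \left(-95\right) = \left(-10\right) \left(-95\right) = 950$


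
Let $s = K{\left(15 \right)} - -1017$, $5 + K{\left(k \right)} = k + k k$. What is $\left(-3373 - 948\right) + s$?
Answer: $-3069$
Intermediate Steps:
$K{\left(k \right)} = -5 + k + k^{2}$ ($K{\left(k \right)} = -5 + \left(k + k k\right) = -5 + \left(k + k^{2}\right) = -5 + k + k^{2}$)
$s = 1252$ ($s = \left(-5 + 15 + 15^{2}\right) - -1017 = \left(-5 + 15 + 225\right) + 1017 = 235 + 1017 = 1252$)
$\left(-3373 - 948\right) + s = \left(-3373 - 948\right) + 1252 = -4321 + 1252 = -3069$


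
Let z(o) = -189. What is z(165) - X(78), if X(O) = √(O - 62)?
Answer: -193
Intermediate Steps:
X(O) = √(-62 + O)
z(165) - X(78) = -189 - √(-62 + 78) = -189 - √16 = -189 - 1*4 = -189 - 4 = -193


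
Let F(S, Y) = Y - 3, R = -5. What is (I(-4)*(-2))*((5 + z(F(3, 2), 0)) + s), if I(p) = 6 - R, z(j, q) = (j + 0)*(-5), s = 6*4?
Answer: -748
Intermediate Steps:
s = 24
F(S, Y) = -3 + Y
z(j, q) = -5*j (z(j, q) = j*(-5) = -5*j)
I(p) = 11 (I(p) = 6 - 1*(-5) = 6 + 5 = 11)
(I(-4)*(-2))*((5 + z(F(3, 2), 0)) + s) = (11*(-2))*((5 - 5*(-3 + 2)) + 24) = -22*((5 - 5*(-1)) + 24) = -22*((5 + 5) + 24) = -22*(10 + 24) = -22*34 = -748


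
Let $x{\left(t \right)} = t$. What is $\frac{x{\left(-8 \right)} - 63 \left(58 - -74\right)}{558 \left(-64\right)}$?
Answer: $\frac{2081}{8928} \approx 0.23309$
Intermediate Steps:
$\frac{x{\left(-8 \right)} - 63 \left(58 - -74\right)}{558 \left(-64\right)} = \frac{-8 - 63 \left(58 - -74\right)}{558 \left(-64\right)} = \frac{-8 - 63 \left(58 + 74\right)}{-35712} = \left(-8 - 8316\right) \left(- \frac{1}{35712}\right) = \left(-8324\right) \left(- \frac{1}{35712}\right) = \frac{2081}{8928}$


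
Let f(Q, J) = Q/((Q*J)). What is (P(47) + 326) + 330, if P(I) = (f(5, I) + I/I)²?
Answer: 1451408/2209 ≈ 657.04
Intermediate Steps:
f(Q, J) = 1/J (f(Q, J) = Q/((J*Q)) = Q*(1/(J*Q)) = 1/J)
P(I) = (1 + 1/I)² (P(I) = (1/I + I/I)² = (1/I + 1)² = (1 + 1/I)²)
(P(47) + 326) + 330 = ((1 + 47)²/47² + 326) + 330 = ((1/2209)*48² + 326) + 330 = ((1/2209)*2304 + 326) + 330 = (2304/2209 + 326) + 330 = 722438/2209 + 330 = 1451408/2209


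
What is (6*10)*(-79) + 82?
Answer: -4658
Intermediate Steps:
(6*10)*(-79) + 82 = 60*(-79) + 82 = -4740 + 82 = -4658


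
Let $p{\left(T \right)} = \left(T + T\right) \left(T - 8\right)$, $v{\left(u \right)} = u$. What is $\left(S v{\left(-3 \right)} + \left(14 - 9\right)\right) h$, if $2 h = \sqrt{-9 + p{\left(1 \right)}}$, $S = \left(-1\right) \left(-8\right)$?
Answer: $- \frac{19 i \sqrt{23}}{2} \approx - 45.56 i$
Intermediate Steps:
$S = 8$
$p{\left(T \right)} = 2 T \left(-8 + T\right)$
$h = \frac{i \sqrt{23}}{2}$ ($h = \frac{\sqrt{-9 + 2 \cdot 1 \left(-8 + 1\right)}}{2} = \frac{\sqrt{-9 + 2 \cdot 1 \left(-7\right)}}{2} = \frac{\sqrt{-9 - 14}}{2} = \frac{\sqrt{-23}}{2} = \frac{i \sqrt{23}}{2} \approx 2.3979 i$)
$\left(S v{\left(-3 \right)} + \left(14 - 9\right)\right) h = \left(8 \left(-3\right) + \left(14 - 9\right)\right) \frac{i \sqrt{23}}{2} = \left(-24 + 5\right) \frac{i \sqrt{23}}{2} = - 19 \frac{i \sqrt{23}}{2} = - \frac{19 i \sqrt{23}}{2}$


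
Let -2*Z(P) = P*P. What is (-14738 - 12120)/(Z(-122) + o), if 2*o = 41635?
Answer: -53716/26751 ≈ -2.0080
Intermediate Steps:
Z(P) = -P²/2 (Z(P) = -P*P/2 = -P²/2)
o = 41635/2 (o = (½)*41635 = 41635/2 ≈ 20818.)
(-14738 - 12120)/(Z(-122) + o) = (-14738 - 12120)/(-½*(-122)² + 41635/2) = -26858/(-½*14884 + 41635/2) = -26858/(-7442 + 41635/2) = -26858/26751/2 = -26858*2/26751 = -53716/26751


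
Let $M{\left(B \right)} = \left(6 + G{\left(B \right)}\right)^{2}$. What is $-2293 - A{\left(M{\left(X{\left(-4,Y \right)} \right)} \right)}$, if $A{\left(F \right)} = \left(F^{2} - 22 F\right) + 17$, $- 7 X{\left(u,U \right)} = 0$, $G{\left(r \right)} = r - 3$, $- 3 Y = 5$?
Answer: $-2193$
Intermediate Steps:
$Y = - \frac{5}{3}$ ($Y = \left(- \frac{1}{3}\right) 5 = - \frac{5}{3} \approx -1.6667$)
$G{\left(r \right)} = -3 + r$ ($G{\left(r \right)} = r - 3 = -3 + r$)
$X{\left(u,U \right)} = 0$ ($X{\left(u,U \right)} = \left(- \frac{1}{7}\right) 0 = 0$)
$M{\left(B \right)} = \left(3 + B\right)^{2}$ ($M{\left(B \right)} = \left(6 + \left(-3 + B\right)\right)^{2} = \left(3 + B\right)^{2}$)
$A{\left(F \right)} = 17 + F^{2} - 22 F$
$-2293 - A{\left(M{\left(X{\left(-4,Y \right)} \right)} \right)} = -2293 - \left(17 + \left(\left(3 + 0\right)^{2}\right)^{2} - 22 \left(3 + 0\right)^{2}\right) = -2293 - \left(17 + \left(3^{2}\right)^{2} - 22 \cdot 3^{2}\right) = -2293 - \left(17 + 9^{2} - 198\right) = -2293 - \left(17 + 81 - 198\right) = -2293 - -100 = -2293 + 100 = -2193$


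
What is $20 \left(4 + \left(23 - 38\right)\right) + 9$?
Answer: $-211$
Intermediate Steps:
$20 \left(4 + \left(23 - 38\right)\right) + 9 = 20 \left(4 - 15\right) + 9 = 20 \left(-11\right) + 9 = -220 + 9 = -211$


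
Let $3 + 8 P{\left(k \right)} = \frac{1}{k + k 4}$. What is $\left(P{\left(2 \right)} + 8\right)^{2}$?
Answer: $\frac{373321}{6400} \approx 58.331$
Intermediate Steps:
$P{\left(k \right)} = - \frac{3}{8} + \frac{1}{40 k}$ ($P{\left(k \right)} = - \frac{3}{8} + \frac{1}{8 \left(k + k 4\right)} = - \frac{3}{8} + \frac{1}{8 \left(k + 4 k\right)} = - \frac{3}{8} + \frac{1}{8 \cdot 5 k} = - \frac{3}{8} + \frac{\frac{1}{5} \frac{1}{k}}{8} = - \frac{3}{8} + \frac{1}{40 k}$)
$\left(P{\left(2 \right)} + 8\right)^{2} = \left(\frac{1 - 30}{40 \cdot 2} + 8\right)^{2} = \left(\frac{1}{40} \cdot \frac{1}{2} \left(1 - 30\right) + 8\right)^{2} = \left(\frac{1}{40} \cdot \frac{1}{2} \left(-29\right) + 8\right)^{2} = \left(- \frac{29}{80} + 8\right)^{2} = \left(\frac{611}{80}\right)^{2} = \frac{373321}{6400}$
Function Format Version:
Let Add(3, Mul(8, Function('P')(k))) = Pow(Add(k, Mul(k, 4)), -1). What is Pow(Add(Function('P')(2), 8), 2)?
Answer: Rational(373321, 6400) ≈ 58.331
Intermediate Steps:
Function('P')(k) = Add(Rational(-3, 8), Mul(Rational(1, 40), Pow(k, -1))) (Function('P')(k) = Add(Rational(-3, 8), Mul(Rational(1, 8), Pow(Add(k, Mul(k, 4)), -1))) = Add(Rational(-3, 8), Mul(Rational(1, 8), Pow(Add(k, Mul(4, k)), -1))) = Add(Rational(-3, 8), Mul(Rational(1, 8), Pow(Mul(5, k), -1))) = Add(Rational(-3, 8), Mul(Rational(1, 8), Mul(Rational(1, 5), Pow(k, -1)))) = Add(Rational(-3, 8), Mul(Rational(1, 40), Pow(k, -1))))
Pow(Add(Function('P')(2), 8), 2) = Pow(Add(Mul(Rational(1, 40), Pow(2, -1), Add(1, Mul(-15, 2))), 8), 2) = Pow(Add(Mul(Rational(1, 40), Rational(1, 2), Add(1, -30)), 8), 2) = Pow(Add(Mul(Rational(1, 40), Rational(1, 2), -29), 8), 2) = Pow(Add(Rational(-29, 80), 8), 2) = Pow(Rational(611, 80), 2) = Rational(373321, 6400)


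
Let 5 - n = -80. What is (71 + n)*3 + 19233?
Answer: 19701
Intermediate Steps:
n = 85 (n = 5 - 1*(-80) = 5 + 80 = 85)
(71 + n)*3 + 19233 = (71 + 85)*3 + 19233 = 156*3 + 19233 = 468 + 19233 = 19701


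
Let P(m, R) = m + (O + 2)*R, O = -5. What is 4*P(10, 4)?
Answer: -8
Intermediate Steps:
P(m, R) = m - 3*R (P(m, R) = m + (-5 + 2)*R = m - 3*R)
4*P(10, 4) = 4*(10 - 3*4) = 4*(10 - 12) = 4*(-2) = -8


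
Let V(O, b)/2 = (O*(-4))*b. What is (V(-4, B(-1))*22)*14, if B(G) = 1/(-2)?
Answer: -4928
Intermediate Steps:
B(G) = -1/2
V(O, b) = -8*O*b (V(O, b) = 2*((O*(-4))*b) = 2*((-4*O)*b) = 2*(-4*O*b) = -8*O*b)
(V(-4, B(-1))*22)*14 = (-8*(-4)*(-1/2)*22)*14 = -16*22*14 = -352*14 = -4928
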